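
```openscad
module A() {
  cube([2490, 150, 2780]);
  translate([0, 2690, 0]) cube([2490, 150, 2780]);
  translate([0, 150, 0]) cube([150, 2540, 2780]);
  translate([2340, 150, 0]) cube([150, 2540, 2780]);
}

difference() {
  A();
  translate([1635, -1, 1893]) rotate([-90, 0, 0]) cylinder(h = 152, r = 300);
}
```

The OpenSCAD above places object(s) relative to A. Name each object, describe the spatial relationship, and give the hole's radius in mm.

The subtracted cylinder has r = 300 mm.

A is a house frame. The house frame has a circular hole through its front wall. The hole's radius is 300 mm.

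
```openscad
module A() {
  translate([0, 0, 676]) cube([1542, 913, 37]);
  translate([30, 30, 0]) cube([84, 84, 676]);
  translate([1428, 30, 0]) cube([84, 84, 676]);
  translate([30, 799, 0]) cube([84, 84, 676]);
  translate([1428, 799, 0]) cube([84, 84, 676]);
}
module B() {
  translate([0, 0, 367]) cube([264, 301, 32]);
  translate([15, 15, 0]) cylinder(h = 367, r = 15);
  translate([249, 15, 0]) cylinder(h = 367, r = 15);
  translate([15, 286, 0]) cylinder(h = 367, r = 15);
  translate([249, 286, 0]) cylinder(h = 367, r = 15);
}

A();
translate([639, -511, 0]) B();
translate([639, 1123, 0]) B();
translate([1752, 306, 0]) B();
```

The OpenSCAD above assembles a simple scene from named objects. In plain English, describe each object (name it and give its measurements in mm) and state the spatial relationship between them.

A is a rectangular dining table. The top is 1542×913×37 mm with its upper surface at z = 713 mm. It stands on four 84×84 mm square legs, each inset 30 mm from the nearest pair of top edges, running from the floor to the underside of the top.

B is a four-legged stool. The seat is 264×301 mm, 32 mm thick, top at z = 399 mm. It stands on four round legs, each 30 mm in diameter, from z = 0 to the seat underside, each leg's axis is inset half a diameter from the nearest pair of seat edges (so the leg's bounding box is flush with the corner).

Three stools sit around the table at the −y, +y, +x sides.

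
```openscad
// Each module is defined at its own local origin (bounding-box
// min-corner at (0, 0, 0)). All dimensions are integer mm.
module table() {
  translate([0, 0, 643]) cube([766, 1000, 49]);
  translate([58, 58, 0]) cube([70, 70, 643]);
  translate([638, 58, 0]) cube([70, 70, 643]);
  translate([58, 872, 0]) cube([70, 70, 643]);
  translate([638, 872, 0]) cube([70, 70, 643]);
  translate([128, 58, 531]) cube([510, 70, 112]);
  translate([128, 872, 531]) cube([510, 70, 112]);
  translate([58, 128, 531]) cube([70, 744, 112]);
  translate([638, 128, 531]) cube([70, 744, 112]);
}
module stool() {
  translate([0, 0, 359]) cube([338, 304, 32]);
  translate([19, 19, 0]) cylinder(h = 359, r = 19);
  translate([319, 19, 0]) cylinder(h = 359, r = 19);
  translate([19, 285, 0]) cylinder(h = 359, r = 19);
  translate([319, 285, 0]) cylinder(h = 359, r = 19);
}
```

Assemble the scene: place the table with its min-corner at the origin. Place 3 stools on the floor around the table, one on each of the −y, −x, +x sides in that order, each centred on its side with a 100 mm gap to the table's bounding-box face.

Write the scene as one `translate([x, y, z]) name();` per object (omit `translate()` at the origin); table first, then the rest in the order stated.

table();
translate([214, -404, 0]) stool();
translate([-438, 348, 0]) stool();
translate([866, 348, 0]) stool();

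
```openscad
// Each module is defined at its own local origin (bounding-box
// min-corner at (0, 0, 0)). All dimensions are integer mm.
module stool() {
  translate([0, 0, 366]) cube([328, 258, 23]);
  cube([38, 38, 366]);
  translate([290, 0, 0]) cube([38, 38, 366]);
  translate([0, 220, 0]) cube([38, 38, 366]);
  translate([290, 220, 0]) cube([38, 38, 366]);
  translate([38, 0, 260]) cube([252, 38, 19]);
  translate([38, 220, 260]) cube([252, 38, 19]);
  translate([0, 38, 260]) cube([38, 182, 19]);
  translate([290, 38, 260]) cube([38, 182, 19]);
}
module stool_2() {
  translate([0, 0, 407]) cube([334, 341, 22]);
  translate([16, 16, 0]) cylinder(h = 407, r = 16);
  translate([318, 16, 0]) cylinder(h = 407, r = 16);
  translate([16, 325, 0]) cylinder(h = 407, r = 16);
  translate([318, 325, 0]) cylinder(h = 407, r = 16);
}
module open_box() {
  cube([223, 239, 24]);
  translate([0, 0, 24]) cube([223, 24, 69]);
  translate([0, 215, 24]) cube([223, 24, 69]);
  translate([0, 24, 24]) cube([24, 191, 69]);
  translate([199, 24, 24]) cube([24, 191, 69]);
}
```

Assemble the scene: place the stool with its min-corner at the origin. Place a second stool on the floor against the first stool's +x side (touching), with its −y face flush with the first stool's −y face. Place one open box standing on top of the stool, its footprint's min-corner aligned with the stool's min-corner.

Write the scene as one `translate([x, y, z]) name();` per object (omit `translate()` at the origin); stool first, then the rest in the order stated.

stool();
translate([328, 0, 0]) stool_2();
translate([0, 0, 389]) open_box();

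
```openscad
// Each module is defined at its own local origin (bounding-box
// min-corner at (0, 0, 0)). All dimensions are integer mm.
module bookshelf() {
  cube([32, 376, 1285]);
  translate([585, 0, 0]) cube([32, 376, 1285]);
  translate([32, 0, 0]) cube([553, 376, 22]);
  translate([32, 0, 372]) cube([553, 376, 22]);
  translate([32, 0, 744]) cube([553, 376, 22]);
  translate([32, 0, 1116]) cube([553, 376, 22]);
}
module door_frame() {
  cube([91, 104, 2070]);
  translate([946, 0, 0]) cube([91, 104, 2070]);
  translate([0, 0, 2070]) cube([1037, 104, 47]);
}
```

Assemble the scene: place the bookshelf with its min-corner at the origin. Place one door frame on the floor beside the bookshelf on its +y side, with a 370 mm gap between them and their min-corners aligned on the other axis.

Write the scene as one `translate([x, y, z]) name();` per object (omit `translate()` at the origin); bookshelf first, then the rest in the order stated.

bookshelf();
translate([0, 746, 0]) door_frame();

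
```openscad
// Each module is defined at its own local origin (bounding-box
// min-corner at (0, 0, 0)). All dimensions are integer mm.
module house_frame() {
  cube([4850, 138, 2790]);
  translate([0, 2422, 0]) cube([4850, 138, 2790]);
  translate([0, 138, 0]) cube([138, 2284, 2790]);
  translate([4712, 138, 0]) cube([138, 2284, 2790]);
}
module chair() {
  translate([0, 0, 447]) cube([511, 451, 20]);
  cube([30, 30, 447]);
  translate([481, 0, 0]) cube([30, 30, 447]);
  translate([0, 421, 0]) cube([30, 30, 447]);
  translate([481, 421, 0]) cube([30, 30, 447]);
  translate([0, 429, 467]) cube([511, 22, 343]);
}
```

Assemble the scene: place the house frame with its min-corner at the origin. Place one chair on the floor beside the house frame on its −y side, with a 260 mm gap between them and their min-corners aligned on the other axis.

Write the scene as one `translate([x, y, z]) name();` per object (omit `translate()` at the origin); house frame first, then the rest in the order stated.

house_frame();
translate([0, -711, 0]) chair();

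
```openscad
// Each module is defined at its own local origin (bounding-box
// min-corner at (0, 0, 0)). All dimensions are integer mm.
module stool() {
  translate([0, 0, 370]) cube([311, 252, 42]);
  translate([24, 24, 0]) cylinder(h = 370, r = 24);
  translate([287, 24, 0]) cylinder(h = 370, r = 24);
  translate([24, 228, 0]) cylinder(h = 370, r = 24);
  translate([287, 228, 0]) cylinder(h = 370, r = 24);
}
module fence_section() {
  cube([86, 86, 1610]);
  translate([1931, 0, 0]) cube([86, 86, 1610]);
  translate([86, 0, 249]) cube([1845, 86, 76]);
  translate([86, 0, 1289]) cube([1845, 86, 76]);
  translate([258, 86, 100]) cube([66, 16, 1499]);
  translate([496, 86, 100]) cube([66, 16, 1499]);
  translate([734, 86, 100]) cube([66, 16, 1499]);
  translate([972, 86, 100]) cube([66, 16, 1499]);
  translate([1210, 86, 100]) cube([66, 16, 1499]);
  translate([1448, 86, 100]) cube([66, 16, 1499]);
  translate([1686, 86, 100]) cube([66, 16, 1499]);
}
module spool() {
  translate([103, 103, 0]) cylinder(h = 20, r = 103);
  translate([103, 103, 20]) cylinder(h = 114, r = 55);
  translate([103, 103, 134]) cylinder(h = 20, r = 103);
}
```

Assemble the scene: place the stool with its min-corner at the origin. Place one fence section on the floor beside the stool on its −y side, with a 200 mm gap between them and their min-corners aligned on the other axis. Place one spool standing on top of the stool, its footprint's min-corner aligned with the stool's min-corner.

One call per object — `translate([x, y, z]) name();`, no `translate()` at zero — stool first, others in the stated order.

stool();
translate([0, -302, 0]) fence_section();
translate([0, 0, 412]) spool();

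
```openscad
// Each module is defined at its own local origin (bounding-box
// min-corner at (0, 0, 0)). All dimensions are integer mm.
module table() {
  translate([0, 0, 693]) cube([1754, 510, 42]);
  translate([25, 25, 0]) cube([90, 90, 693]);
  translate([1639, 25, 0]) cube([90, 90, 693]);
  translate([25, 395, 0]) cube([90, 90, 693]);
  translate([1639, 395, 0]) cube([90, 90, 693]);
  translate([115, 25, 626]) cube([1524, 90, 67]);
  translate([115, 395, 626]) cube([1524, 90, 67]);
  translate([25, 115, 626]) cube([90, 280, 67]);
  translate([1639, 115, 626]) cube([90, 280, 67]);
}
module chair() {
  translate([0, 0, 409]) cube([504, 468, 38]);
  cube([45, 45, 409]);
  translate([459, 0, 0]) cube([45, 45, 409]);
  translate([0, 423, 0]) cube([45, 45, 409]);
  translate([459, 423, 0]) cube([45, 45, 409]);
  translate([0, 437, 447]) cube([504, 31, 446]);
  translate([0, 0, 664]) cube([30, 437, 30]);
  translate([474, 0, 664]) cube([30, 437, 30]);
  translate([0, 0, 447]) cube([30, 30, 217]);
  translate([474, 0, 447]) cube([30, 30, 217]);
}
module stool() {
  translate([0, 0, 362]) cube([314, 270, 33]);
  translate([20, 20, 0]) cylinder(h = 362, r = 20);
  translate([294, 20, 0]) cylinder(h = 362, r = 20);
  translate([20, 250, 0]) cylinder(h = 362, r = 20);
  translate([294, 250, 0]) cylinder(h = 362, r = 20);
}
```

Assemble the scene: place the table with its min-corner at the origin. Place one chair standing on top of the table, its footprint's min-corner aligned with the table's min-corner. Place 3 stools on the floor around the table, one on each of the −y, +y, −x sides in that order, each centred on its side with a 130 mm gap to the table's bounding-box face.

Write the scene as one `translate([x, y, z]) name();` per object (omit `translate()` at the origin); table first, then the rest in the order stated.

table();
translate([0, 0, 735]) chair();
translate([720, -400, 0]) stool();
translate([720, 640, 0]) stool();
translate([-444, 120, 0]) stool();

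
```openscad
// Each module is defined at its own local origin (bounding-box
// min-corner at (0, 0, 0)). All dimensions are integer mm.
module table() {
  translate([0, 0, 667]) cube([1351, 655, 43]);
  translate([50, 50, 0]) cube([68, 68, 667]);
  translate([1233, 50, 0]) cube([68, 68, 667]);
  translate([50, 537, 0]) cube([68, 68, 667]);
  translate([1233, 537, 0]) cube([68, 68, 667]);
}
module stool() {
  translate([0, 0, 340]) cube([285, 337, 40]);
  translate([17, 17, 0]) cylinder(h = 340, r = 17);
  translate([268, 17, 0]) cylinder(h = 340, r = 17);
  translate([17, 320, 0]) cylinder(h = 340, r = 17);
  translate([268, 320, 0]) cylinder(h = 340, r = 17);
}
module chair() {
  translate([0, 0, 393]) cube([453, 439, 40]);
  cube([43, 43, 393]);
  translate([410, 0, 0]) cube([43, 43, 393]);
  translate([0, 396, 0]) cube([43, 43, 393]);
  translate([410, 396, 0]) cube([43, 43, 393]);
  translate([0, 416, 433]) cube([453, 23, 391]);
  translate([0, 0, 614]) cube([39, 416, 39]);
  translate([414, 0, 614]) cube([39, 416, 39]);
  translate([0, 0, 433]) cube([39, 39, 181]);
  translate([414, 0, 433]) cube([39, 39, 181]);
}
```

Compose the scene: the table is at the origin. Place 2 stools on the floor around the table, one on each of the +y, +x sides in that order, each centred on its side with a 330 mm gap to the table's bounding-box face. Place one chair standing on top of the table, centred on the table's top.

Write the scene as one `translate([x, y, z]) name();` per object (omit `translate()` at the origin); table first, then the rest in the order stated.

table();
translate([533, 985, 0]) stool();
translate([1681, 159, 0]) stool();
translate([449, 108, 710]) chair();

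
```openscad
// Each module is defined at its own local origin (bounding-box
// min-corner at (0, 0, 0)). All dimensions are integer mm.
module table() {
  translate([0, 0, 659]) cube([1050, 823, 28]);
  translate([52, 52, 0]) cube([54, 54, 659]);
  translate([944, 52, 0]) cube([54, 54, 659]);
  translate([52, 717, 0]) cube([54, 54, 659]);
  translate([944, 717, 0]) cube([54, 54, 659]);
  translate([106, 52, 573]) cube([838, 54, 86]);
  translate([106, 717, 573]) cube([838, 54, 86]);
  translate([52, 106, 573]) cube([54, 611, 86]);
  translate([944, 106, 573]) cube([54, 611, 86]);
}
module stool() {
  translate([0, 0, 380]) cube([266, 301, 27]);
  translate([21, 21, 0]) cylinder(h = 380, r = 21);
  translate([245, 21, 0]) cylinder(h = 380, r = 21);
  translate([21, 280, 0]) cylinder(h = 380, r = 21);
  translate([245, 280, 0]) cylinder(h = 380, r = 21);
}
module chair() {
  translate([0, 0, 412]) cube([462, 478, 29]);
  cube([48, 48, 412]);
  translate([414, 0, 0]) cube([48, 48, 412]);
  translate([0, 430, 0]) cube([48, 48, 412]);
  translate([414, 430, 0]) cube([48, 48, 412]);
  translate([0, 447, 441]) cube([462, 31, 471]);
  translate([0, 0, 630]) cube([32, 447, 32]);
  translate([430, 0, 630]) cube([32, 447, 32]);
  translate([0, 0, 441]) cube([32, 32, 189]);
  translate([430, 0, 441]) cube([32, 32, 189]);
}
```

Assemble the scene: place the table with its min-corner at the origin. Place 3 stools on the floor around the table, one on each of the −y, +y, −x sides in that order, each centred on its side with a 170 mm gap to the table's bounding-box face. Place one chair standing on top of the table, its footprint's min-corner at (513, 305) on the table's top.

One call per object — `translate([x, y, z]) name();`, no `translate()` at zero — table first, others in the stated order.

table();
translate([392, -471, 0]) stool();
translate([392, 993, 0]) stool();
translate([-436, 261, 0]) stool();
translate([513, 305, 687]) chair();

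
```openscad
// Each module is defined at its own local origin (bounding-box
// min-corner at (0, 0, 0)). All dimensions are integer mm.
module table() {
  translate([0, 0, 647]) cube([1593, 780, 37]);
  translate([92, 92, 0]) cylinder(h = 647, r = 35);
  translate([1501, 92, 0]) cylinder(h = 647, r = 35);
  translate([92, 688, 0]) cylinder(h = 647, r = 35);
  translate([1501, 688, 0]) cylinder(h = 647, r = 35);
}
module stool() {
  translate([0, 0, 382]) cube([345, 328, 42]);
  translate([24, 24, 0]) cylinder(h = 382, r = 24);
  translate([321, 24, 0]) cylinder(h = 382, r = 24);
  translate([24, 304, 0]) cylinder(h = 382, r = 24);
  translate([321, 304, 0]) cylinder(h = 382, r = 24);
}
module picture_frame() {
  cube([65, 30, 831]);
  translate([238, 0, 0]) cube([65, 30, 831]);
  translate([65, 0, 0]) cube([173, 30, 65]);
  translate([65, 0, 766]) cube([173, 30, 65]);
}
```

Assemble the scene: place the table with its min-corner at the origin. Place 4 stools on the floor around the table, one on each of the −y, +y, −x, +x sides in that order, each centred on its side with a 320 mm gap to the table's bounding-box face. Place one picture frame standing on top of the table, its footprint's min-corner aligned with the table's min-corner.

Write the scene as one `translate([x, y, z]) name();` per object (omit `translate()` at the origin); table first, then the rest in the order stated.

table();
translate([624, -648, 0]) stool();
translate([624, 1100, 0]) stool();
translate([-665, 226, 0]) stool();
translate([1913, 226, 0]) stool();
translate([0, 0, 684]) picture_frame();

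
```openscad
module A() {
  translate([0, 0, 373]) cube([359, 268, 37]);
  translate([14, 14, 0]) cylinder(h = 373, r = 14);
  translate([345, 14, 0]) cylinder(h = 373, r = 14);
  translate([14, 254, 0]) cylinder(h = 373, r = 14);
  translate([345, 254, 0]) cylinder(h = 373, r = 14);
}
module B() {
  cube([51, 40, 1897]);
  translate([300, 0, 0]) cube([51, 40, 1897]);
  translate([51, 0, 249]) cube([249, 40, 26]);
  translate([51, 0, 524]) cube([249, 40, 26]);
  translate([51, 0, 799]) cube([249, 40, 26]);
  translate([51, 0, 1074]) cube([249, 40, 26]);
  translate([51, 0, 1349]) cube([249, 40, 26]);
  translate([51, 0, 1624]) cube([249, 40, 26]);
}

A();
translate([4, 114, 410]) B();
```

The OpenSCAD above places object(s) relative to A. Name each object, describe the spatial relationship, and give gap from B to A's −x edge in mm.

The ladder's min-x is at 4; the stool's min-x is 0; gap = 4 mm.

A is a stool. B is a ladder. The ladder is on top of the stool, centred. The gap from the ladder to the stool's −x edge is 4 mm.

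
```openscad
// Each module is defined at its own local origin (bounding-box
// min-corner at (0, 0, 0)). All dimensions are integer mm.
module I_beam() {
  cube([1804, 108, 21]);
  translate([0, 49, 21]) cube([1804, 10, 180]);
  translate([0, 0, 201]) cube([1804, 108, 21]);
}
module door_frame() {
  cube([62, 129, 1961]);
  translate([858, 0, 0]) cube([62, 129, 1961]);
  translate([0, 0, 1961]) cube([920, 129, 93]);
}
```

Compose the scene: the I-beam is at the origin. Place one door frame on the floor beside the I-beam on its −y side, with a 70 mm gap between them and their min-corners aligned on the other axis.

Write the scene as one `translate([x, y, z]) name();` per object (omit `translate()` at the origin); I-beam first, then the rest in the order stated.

I_beam();
translate([0, -199, 0]) door_frame();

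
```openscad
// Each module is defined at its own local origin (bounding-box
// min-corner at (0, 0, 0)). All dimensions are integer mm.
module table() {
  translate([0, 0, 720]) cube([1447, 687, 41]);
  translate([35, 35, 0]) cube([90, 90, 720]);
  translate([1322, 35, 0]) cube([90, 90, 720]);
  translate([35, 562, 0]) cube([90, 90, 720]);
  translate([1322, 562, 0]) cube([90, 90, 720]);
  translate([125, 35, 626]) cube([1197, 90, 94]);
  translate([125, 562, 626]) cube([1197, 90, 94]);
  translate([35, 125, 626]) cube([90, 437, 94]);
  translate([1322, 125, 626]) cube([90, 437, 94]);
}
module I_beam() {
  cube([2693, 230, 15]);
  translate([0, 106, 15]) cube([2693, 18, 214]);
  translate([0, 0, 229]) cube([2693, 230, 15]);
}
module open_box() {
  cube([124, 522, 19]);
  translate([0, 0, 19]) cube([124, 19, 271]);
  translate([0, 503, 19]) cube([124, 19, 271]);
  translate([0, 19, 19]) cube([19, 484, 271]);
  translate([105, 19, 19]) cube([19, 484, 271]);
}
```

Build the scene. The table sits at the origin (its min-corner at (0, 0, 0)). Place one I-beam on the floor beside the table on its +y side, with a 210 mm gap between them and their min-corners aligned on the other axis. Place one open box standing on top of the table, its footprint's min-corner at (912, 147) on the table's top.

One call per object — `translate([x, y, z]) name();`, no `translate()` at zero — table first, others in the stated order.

table();
translate([0, 897, 0]) I_beam();
translate([912, 147, 761]) open_box();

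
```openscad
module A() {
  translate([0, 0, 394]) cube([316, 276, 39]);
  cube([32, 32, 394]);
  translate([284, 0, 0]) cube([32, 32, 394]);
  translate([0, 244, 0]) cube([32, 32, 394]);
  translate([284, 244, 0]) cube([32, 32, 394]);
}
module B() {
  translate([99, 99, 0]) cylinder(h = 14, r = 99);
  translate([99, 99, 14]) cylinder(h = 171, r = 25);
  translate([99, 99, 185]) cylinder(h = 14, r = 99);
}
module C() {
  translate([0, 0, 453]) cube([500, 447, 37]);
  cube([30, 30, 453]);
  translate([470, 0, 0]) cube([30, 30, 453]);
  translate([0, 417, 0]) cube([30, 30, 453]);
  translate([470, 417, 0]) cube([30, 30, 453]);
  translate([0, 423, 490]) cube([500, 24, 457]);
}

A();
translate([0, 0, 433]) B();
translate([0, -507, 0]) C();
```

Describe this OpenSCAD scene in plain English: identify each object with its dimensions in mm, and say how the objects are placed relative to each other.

A is a four-legged stool. The seat is 316×276 mm, 39 mm thick, top at z = 433 mm. It stands on four square legs, each 32×32 mm in cross-section, from z = 0 to the seat underside, each flush with a corner of the seat.

B is a spool: two coaxial disc flanges of radius 99 mm and thickness 14 mm, joined by a core cylinder of radius 25 mm and height 171 mm. The lower flange rests on z = 0 and the three cylinders share a vertical axis.

C is a chair: 500×447 mm seat, 37 mm thick, top at z = 490 mm, on four 30 mm square corner legs flush with the seat edges. A 24 mm thick backrest slab spans the full seat width, extending 457 mm above the seat top, its back face flush with the seat's +y edge.

The spool is on top of the stool. The chair is on the floor beside the stool on its −y side.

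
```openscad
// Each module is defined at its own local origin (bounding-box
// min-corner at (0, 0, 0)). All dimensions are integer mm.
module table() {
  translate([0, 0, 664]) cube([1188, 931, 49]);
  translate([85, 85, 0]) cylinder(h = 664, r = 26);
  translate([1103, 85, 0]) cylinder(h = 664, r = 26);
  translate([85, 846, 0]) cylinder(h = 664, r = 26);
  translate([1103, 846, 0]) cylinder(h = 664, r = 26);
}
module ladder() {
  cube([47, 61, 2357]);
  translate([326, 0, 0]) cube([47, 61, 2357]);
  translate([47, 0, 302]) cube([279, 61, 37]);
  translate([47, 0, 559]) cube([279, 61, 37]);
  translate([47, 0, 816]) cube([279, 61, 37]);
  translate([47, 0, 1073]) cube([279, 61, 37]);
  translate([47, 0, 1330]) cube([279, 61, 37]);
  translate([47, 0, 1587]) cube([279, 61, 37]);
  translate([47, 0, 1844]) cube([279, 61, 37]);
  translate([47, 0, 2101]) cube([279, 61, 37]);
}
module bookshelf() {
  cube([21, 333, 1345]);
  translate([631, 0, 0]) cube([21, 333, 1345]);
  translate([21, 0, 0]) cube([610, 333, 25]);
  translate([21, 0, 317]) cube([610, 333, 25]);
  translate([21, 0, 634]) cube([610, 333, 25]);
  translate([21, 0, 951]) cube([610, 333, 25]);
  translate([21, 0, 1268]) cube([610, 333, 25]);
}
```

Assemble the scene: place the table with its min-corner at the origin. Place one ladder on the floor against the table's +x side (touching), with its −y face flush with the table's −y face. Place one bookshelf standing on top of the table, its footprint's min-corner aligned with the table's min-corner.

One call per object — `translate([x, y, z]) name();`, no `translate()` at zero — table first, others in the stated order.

table();
translate([1188, 0, 0]) ladder();
translate([0, 0, 713]) bookshelf();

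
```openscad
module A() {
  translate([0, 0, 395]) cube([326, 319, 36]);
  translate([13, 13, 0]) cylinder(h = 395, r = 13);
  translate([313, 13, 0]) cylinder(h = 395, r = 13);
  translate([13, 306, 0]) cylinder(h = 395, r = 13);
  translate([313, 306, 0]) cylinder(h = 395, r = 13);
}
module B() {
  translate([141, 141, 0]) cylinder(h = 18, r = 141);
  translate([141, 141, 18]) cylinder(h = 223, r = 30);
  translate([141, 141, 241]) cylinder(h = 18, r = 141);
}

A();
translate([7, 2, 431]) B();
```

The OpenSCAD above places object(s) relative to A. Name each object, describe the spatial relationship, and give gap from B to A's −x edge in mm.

A is a stool. B is a spool. The spool is on top of the stool. The gap from the spool to the stool's −x edge is 7 mm.

The spool's min-x is at 7; the stool's min-x is 0; gap = 7 mm.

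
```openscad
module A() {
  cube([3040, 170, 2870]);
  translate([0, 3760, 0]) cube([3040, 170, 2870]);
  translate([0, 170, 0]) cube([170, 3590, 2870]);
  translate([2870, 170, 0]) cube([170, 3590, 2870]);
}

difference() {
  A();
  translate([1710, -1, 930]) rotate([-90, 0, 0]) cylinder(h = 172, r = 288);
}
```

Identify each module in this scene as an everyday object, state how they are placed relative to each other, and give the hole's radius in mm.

The subtracted cylinder has r = 288 mm.

A is a house frame. The house frame has a circular hole through its front wall. The hole's radius is 288 mm.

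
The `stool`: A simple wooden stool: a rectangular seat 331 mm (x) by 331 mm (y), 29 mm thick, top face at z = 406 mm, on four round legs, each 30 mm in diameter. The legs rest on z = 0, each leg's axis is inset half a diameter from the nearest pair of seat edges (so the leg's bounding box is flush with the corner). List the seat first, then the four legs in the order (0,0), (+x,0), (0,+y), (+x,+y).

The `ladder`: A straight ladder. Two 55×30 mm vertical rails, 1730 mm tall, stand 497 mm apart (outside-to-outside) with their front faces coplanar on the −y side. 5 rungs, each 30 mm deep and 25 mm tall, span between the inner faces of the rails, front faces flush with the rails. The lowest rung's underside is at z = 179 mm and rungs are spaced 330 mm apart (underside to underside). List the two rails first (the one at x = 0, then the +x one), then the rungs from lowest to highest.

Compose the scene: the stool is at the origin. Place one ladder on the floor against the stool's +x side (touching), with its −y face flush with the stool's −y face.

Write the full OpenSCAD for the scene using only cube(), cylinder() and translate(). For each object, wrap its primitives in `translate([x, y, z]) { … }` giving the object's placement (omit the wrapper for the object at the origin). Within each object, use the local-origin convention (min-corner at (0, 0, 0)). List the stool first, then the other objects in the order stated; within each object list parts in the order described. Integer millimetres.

translate([0, 0, 377]) cube([331, 331, 29]);
translate([15, 15, 0]) cylinder(h = 377, r = 15);
translate([316, 15, 0]) cylinder(h = 377, r = 15);
translate([15, 316, 0]) cylinder(h = 377, r = 15);
translate([316, 316, 0]) cylinder(h = 377, r = 15);
translate([331, 0, 0]) {
  cube([55, 30, 1730]);
  translate([442, 0, 0]) cube([55, 30, 1730]);
  translate([55, 0, 179]) cube([387, 30, 25]);
  translate([55, 0, 509]) cube([387, 30, 25]);
  translate([55, 0, 839]) cube([387, 30, 25]);
  translate([55, 0, 1169]) cube([387, 30, 25]);
  translate([55, 0, 1499]) cube([387, 30, 25]);
}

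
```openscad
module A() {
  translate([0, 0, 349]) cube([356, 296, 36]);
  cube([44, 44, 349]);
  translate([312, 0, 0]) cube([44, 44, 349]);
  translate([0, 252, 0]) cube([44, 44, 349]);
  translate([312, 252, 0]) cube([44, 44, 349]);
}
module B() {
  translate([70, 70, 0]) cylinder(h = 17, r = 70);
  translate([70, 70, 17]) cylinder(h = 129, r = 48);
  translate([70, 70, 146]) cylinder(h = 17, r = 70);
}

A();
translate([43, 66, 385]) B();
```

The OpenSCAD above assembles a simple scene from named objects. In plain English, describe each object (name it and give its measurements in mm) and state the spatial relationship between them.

A is a four-legged stool. The seat is a 356×296×36 mm slab whose top surface is at z = 385 mm; four square legs, each 44×44 mm in cross-section, run from the floor (z = 0) to the underside of the seat, each flush with a corner of the seat.

B is a spool: two coaxial disc flanges of radius 70 mm and thickness 17 mm, joined by a core cylinder of radius 48 mm and height 129 mm. The lower flange rests on z = 0 and the three cylinders share a vertical axis.

The spool is on top of the stool.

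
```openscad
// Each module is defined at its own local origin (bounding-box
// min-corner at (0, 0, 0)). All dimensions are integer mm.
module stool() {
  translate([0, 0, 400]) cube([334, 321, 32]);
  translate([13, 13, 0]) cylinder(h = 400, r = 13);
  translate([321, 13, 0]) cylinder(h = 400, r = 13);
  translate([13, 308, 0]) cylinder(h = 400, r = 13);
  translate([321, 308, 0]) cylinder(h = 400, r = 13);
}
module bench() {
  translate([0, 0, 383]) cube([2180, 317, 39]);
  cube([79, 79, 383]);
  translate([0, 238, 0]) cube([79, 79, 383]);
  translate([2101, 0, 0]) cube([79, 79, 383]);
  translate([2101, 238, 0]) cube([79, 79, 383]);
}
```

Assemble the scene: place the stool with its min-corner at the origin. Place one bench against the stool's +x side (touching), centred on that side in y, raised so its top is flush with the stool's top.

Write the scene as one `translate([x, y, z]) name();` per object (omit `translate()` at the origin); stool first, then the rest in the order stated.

stool();
translate([334, 2, 10]) bench();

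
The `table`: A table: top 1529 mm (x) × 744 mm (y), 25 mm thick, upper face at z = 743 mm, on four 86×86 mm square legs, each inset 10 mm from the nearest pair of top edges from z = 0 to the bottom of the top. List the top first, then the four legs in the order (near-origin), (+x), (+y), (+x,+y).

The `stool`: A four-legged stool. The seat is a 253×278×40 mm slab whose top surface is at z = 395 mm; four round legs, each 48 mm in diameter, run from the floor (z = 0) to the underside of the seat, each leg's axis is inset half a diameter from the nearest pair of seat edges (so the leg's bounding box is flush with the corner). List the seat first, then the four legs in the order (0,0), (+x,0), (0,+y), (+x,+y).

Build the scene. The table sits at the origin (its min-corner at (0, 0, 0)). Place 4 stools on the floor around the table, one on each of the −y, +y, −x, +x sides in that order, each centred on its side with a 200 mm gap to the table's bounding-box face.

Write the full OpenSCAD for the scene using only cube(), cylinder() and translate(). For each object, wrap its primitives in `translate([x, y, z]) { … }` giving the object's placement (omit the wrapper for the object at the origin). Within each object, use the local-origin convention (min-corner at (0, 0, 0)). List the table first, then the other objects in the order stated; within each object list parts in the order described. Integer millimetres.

translate([0, 0, 718]) cube([1529, 744, 25]);
translate([10, 10, 0]) cube([86, 86, 718]);
translate([1433, 10, 0]) cube([86, 86, 718]);
translate([10, 648, 0]) cube([86, 86, 718]);
translate([1433, 648, 0]) cube([86, 86, 718]);
translate([638, -478, 0]) {
  translate([0, 0, 355]) cube([253, 278, 40]);
  translate([24, 24, 0]) cylinder(h = 355, r = 24);
  translate([229, 24, 0]) cylinder(h = 355, r = 24);
  translate([24, 254, 0]) cylinder(h = 355, r = 24);
  translate([229, 254, 0]) cylinder(h = 355, r = 24);
}
translate([638, 944, 0]) {
  translate([0, 0, 355]) cube([253, 278, 40]);
  translate([24, 24, 0]) cylinder(h = 355, r = 24);
  translate([229, 24, 0]) cylinder(h = 355, r = 24);
  translate([24, 254, 0]) cylinder(h = 355, r = 24);
  translate([229, 254, 0]) cylinder(h = 355, r = 24);
}
translate([-453, 233, 0]) {
  translate([0, 0, 355]) cube([253, 278, 40]);
  translate([24, 24, 0]) cylinder(h = 355, r = 24);
  translate([229, 24, 0]) cylinder(h = 355, r = 24);
  translate([24, 254, 0]) cylinder(h = 355, r = 24);
  translate([229, 254, 0]) cylinder(h = 355, r = 24);
}
translate([1729, 233, 0]) {
  translate([0, 0, 355]) cube([253, 278, 40]);
  translate([24, 24, 0]) cylinder(h = 355, r = 24);
  translate([229, 24, 0]) cylinder(h = 355, r = 24);
  translate([24, 254, 0]) cylinder(h = 355, r = 24);
  translate([229, 254, 0]) cylinder(h = 355, r = 24);
}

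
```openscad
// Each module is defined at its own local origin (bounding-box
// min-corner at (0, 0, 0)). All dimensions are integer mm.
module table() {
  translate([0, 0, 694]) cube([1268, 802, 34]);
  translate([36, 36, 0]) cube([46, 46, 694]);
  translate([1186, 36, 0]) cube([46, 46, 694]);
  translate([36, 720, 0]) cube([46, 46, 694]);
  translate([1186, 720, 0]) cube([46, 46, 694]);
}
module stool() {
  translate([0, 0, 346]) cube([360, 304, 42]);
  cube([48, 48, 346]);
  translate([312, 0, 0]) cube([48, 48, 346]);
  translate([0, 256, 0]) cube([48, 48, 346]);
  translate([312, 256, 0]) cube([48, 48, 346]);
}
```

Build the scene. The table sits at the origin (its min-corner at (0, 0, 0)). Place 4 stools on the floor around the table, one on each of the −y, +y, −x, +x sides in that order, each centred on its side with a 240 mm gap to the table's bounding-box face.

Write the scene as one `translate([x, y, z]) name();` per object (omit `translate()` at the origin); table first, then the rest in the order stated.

table();
translate([454, -544, 0]) stool();
translate([454, 1042, 0]) stool();
translate([-600, 249, 0]) stool();
translate([1508, 249, 0]) stool();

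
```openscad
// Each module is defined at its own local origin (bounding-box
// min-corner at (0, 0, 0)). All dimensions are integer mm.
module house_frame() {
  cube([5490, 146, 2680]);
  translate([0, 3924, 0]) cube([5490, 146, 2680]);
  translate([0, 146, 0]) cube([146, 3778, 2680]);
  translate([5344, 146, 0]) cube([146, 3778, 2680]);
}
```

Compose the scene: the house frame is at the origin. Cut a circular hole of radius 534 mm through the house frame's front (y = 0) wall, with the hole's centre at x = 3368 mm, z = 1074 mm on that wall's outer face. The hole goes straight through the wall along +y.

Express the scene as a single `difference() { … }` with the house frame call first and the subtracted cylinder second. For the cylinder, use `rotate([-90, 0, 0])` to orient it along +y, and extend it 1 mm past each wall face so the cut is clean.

difference() {
  house_frame();
  translate([3368, -1, 1074]) rotate([-90, 0, 0]) cylinder(h = 148, r = 534);
}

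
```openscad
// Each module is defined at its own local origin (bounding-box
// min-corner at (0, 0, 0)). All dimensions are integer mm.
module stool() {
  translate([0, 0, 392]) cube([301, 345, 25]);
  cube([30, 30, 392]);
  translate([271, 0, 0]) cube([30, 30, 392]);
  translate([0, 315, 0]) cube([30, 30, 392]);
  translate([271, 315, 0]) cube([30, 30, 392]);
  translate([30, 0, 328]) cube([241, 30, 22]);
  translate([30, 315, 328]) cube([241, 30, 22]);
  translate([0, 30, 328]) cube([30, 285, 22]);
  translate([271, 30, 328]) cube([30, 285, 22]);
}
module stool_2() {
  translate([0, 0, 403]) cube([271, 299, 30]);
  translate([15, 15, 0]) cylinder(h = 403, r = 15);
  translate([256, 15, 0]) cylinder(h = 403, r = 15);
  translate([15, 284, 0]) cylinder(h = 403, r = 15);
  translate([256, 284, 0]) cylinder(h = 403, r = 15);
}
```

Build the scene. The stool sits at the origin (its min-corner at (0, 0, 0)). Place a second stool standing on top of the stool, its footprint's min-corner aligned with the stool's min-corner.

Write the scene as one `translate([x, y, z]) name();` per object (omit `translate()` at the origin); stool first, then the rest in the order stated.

stool();
translate([0, 0, 417]) stool_2();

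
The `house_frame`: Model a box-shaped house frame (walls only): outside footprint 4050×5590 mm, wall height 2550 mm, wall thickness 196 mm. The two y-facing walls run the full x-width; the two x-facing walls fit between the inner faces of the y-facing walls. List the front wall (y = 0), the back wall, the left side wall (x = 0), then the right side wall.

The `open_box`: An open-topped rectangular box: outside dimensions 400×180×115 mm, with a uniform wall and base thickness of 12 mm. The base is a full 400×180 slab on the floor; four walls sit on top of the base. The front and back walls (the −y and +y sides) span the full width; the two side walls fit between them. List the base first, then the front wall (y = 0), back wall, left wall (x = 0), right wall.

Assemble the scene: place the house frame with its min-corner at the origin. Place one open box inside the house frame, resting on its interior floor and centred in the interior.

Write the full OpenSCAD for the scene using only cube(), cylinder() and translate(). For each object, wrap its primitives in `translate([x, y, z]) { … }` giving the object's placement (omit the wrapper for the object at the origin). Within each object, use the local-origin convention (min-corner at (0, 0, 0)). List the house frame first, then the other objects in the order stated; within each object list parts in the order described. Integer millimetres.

cube([4050, 196, 2550]);
translate([0, 5394, 0]) cube([4050, 196, 2550]);
translate([0, 196, 0]) cube([196, 5198, 2550]);
translate([3854, 196, 0]) cube([196, 5198, 2550]);
translate([1825, 2705, 0]) {
  cube([400, 180, 12]);
  translate([0, 0, 12]) cube([400, 12, 103]);
  translate([0, 168, 12]) cube([400, 12, 103]);
  translate([0, 12, 12]) cube([12, 156, 103]);
  translate([388, 12, 12]) cube([12, 156, 103]);
}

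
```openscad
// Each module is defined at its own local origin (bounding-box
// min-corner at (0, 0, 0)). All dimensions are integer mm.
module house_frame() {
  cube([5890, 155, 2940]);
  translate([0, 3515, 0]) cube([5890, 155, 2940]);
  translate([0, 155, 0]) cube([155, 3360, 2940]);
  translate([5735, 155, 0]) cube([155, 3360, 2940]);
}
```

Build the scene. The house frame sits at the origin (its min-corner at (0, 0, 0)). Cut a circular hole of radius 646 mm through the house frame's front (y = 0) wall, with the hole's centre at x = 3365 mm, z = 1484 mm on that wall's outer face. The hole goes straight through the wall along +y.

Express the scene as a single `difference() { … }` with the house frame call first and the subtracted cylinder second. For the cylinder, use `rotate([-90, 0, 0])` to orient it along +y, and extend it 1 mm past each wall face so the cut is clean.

difference() {
  house_frame();
  translate([3365, -1, 1484]) rotate([-90, 0, 0]) cylinder(h = 157, r = 646);
}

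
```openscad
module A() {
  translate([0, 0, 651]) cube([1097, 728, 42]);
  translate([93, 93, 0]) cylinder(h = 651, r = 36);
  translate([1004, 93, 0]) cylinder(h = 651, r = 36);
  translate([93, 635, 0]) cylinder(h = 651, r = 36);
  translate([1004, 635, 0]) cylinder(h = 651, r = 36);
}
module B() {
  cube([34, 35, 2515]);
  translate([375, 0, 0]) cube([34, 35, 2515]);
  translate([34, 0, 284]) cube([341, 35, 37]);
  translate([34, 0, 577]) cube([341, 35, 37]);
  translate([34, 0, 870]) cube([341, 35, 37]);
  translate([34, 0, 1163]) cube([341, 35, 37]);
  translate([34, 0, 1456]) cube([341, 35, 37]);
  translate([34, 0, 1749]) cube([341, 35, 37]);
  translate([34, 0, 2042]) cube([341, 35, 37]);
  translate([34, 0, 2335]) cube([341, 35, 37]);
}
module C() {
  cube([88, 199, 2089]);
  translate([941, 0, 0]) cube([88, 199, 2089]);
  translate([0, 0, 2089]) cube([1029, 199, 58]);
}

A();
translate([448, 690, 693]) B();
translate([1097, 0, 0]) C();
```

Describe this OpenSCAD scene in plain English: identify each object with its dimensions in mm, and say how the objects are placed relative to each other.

A is a rectangular dining table. The top is 1097×728×42 mm with its upper surface at z = 693 mm. It stands on four round legs of 72 mm diameter, each leg's bounding box inset 57 mm from the nearest pair of top edges, running from the floor to the underside of the top.

B is a wooden ladder with two side rails of 34×35 mm section and 2515 mm height, set 409 mm apart overall. Between them run 8 rectangular rungs (35 mm deep, 37 mm thick), front faces flush with the rails' −y face. The bottom of the first rung is 284 mm above the floor and each subsequent rung is 293 mm higher than the one below.

C is a door frame. The clear opening is 853 mm wide and 2089 mm high. Two 88 mm wide jambs, 199 mm deep, stand either side of the opening from the floor to the top of the opening. A 58 mm thick head sits across the top of both jambs, spanning the full outside width of the frame.

The ladder is on top of the table. The door frame is against the table's +x side, with their −y faces flush.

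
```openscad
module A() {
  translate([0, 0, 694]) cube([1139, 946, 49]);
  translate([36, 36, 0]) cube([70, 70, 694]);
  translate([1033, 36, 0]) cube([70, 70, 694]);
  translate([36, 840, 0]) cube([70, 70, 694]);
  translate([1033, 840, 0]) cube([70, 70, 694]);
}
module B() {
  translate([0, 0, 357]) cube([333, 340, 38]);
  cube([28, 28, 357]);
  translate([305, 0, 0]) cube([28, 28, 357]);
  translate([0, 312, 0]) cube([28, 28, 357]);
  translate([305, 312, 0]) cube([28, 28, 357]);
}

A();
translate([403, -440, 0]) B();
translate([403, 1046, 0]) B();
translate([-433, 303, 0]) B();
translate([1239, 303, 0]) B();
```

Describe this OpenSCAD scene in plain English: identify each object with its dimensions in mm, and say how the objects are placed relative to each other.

A is a table: top 1139 mm (x) × 946 mm (y), 49 mm thick, upper face at z = 743 mm, on four 70×70 mm square legs, each inset 36 mm from the nearest pair of top edges, running from z = 0 to the bottom of the top.

B is a four-legged stool. The seat is a 333×340×38 mm slab whose top surface is at z = 395 mm; four square legs, each 28×28 mm in cross-section, run from the floor (z = 0) to the underside of the seat, each flush with a corner of the seat.

Four stools sit around the table at the −y, +y, −x, +x sides.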